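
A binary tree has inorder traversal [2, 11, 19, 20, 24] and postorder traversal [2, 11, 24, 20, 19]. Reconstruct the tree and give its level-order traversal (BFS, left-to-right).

Inorder:   [2, 11, 19, 20, 24]
Postorder: [2, 11, 24, 20, 19]
Algorithm: postorder visits root last, so walk postorder right-to-left;
each value is the root of the current inorder slice — split it at that
value, recurse on the right subtree first, then the left.
Recursive splits:
  root=19; inorder splits into left=[2, 11], right=[20, 24]
  root=20; inorder splits into left=[], right=[24]
  root=24; inorder splits into left=[], right=[]
  root=11; inorder splits into left=[2], right=[]
  root=2; inorder splits into left=[], right=[]
Reconstructed level-order: [19, 11, 20, 2, 24]


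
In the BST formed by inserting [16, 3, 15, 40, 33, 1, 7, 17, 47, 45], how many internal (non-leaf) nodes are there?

Tree built from: [16, 3, 15, 40, 33, 1, 7, 17, 47, 45]
Tree (level-order array): [16, 3, 40, 1, 15, 33, 47, None, None, 7, None, 17, None, 45]
Rule: An internal node has at least one child.
Per-node child counts:
  node 16: 2 child(ren)
  node 3: 2 child(ren)
  node 1: 0 child(ren)
  node 15: 1 child(ren)
  node 7: 0 child(ren)
  node 40: 2 child(ren)
  node 33: 1 child(ren)
  node 17: 0 child(ren)
  node 47: 1 child(ren)
  node 45: 0 child(ren)
Matching nodes: [16, 3, 15, 40, 33, 47]
Count of internal (non-leaf) nodes: 6


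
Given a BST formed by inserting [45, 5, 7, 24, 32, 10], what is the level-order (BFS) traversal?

Tree insertion order: [45, 5, 7, 24, 32, 10]
Tree (level-order array): [45, 5, None, None, 7, None, 24, 10, 32]
BFS from the root, enqueuing left then right child of each popped node:
  queue [45] -> pop 45, enqueue [5], visited so far: [45]
  queue [5] -> pop 5, enqueue [7], visited so far: [45, 5]
  queue [7] -> pop 7, enqueue [24], visited so far: [45, 5, 7]
  queue [24] -> pop 24, enqueue [10, 32], visited so far: [45, 5, 7, 24]
  queue [10, 32] -> pop 10, enqueue [none], visited so far: [45, 5, 7, 24, 10]
  queue [32] -> pop 32, enqueue [none], visited so far: [45, 5, 7, 24, 10, 32]
Result: [45, 5, 7, 24, 10, 32]


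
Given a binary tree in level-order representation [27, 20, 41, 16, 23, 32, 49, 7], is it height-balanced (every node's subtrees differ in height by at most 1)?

Tree (level-order array): [27, 20, 41, 16, 23, 32, 49, 7]
Definition: a tree is height-balanced if, at every node, |h(left) - h(right)| <= 1 (empty subtree has height -1).
Bottom-up per-node check:
  node 7: h_left=-1, h_right=-1, diff=0 [OK], height=0
  node 16: h_left=0, h_right=-1, diff=1 [OK], height=1
  node 23: h_left=-1, h_right=-1, diff=0 [OK], height=0
  node 20: h_left=1, h_right=0, diff=1 [OK], height=2
  node 32: h_left=-1, h_right=-1, diff=0 [OK], height=0
  node 49: h_left=-1, h_right=-1, diff=0 [OK], height=0
  node 41: h_left=0, h_right=0, diff=0 [OK], height=1
  node 27: h_left=2, h_right=1, diff=1 [OK], height=3
All nodes satisfy the balance condition.
Result: Balanced


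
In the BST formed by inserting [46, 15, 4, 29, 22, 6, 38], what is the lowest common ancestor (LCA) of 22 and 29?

Tree insertion order: [46, 15, 4, 29, 22, 6, 38]
Tree (level-order array): [46, 15, None, 4, 29, None, 6, 22, 38]
In a BST, the LCA of p=22, q=29 is the first node v on the
root-to-leaf path with p <= v <= q (go left if both < v, right if both > v).
Walk from root:
  at 46: both 22 and 29 < 46, go left
  at 15: both 22 and 29 > 15, go right
  at 29: 22 <= 29 <= 29, this is the LCA
LCA = 29


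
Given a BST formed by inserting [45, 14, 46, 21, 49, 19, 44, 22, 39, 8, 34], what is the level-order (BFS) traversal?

Tree insertion order: [45, 14, 46, 21, 49, 19, 44, 22, 39, 8, 34]
Tree (level-order array): [45, 14, 46, 8, 21, None, 49, None, None, 19, 44, None, None, None, None, 22, None, None, 39, 34]
BFS from the root, enqueuing left then right child of each popped node:
  queue [45] -> pop 45, enqueue [14, 46], visited so far: [45]
  queue [14, 46] -> pop 14, enqueue [8, 21], visited so far: [45, 14]
  queue [46, 8, 21] -> pop 46, enqueue [49], visited so far: [45, 14, 46]
  queue [8, 21, 49] -> pop 8, enqueue [none], visited so far: [45, 14, 46, 8]
  queue [21, 49] -> pop 21, enqueue [19, 44], visited so far: [45, 14, 46, 8, 21]
  queue [49, 19, 44] -> pop 49, enqueue [none], visited so far: [45, 14, 46, 8, 21, 49]
  queue [19, 44] -> pop 19, enqueue [none], visited so far: [45, 14, 46, 8, 21, 49, 19]
  queue [44] -> pop 44, enqueue [22], visited so far: [45, 14, 46, 8, 21, 49, 19, 44]
  queue [22] -> pop 22, enqueue [39], visited so far: [45, 14, 46, 8, 21, 49, 19, 44, 22]
  queue [39] -> pop 39, enqueue [34], visited so far: [45, 14, 46, 8, 21, 49, 19, 44, 22, 39]
  queue [34] -> pop 34, enqueue [none], visited so far: [45, 14, 46, 8, 21, 49, 19, 44, 22, 39, 34]
Result: [45, 14, 46, 8, 21, 49, 19, 44, 22, 39, 34]


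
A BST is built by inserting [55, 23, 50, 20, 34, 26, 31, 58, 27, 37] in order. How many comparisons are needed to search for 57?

Search path for 57: 55 -> 58
Found: False
Comparisons: 2


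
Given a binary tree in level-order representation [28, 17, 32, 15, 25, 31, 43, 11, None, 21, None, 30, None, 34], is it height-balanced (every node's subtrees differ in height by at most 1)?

Tree (level-order array): [28, 17, 32, 15, 25, 31, 43, 11, None, 21, None, 30, None, 34]
Definition: a tree is height-balanced if, at every node, |h(left) - h(right)| <= 1 (empty subtree has height -1).
Bottom-up per-node check:
  node 11: h_left=-1, h_right=-1, diff=0 [OK], height=0
  node 15: h_left=0, h_right=-1, diff=1 [OK], height=1
  node 21: h_left=-1, h_right=-1, diff=0 [OK], height=0
  node 25: h_left=0, h_right=-1, diff=1 [OK], height=1
  node 17: h_left=1, h_right=1, diff=0 [OK], height=2
  node 30: h_left=-1, h_right=-1, diff=0 [OK], height=0
  node 31: h_left=0, h_right=-1, diff=1 [OK], height=1
  node 34: h_left=-1, h_right=-1, diff=0 [OK], height=0
  node 43: h_left=0, h_right=-1, diff=1 [OK], height=1
  node 32: h_left=1, h_right=1, diff=0 [OK], height=2
  node 28: h_left=2, h_right=2, diff=0 [OK], height=3
All nodes satisfy the balance condition.
Result: Balanced


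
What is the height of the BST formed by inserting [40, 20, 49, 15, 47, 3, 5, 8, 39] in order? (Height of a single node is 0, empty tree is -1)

Insertion order: [40, 20, 49, 15, 47, 3, 5, 8, 39]
Tree (level-order array): [40, 20, 49, 15, 39, 47, None, 3, None, None, None, None, None, None, 5, None, 8]
Compute height bottom-up (empty subtree = -1):
  height(8) = 1 + max(-1, -1) = 0
  height(5) = 1 + max(-1, 0) = 1
  height(3) = 1 + max(-1, 1) = 2
  height(15) = 1 + max(2, -1) = 3
  height(39) = 1 + max(-1, -1) = 0
  height(20) = 1 + max(3, 0) = 4
  height(47) = 1 + max(-1, -1) = 0
  height(49) = 1 + max(0, -1) = 1
  height(40) = 1 + max(4, 1) = 5
Height = 5


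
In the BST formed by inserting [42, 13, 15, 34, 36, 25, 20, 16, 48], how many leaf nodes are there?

Tree built from: [42, 13, 15, 34, 36, 25, 20, 16, 48]
Tree (level-order array): [42, 13, 48, None, 15, None, None, None, 34, 25, 36, 20, None, None, None, 16]
Rule: A leaf has 0 children.
Per-node child counts:
  node 42: 2 child(ren)
  node 13: 1 child(ren)
  node 15: 1 child(ren)
  node 34: 2 child(ren)
  node 25: 1 child(ren)
  node 20: 1 child(ren)
  node 16: 0 child(ren)
  node 36: 0 child(ren)
  node 48: 0 child(ren)
Matching nodes: [16, 36, 48]
Count of leaf nodes: 3


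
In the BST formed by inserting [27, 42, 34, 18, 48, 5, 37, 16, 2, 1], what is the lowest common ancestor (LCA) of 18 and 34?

Tree insertion order: [27, 42, 34, 18, 48, 5, 37, 16, 2, 1]
Tree (level-order array): [27, 18, 42, 5, None, 34, 48, 2, 16, None, 37, None, None, 1]
In a BST, the LCA of p=18, q=34 is the first node v on the
root-to-leaf path with p <= v <= q (go left if both < v, right if both > v).
Walk from root:
  at 27: 18 <= 27 <= 34, this is the LCA
LCA = 27


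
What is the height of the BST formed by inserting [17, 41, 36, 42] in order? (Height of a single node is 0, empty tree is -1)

Insertion order: [17, 41, 36, 42]
Tree (level-order array): [17, None, 41, 36, 42]
Compute height bottom-up (empty subtree = -1):
  height(36) = 1 + max(-1, -1) = 0
  height(42) = 1 + max(-1, -1) = 0
  height(41) = 1 + max(0, 0) = 1
  height(17) = 1 + max(-1, 1) = 2
Height = 2


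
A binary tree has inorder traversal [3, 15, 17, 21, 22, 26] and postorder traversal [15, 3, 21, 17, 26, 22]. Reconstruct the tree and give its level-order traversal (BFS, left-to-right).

Inorder:   [3, 15, 17, 21, 22, 26]
Postorder: [15, 3, 21, 17, 26, 22]
Algorithm: postorder visits root last, so walk postorder right-to-left;
each value is the root of the current inorder slice — split it at that
value, recurse on the right subtree first, then the left.
Recursive splits:
  root=22; inorder splits into left=[3, 15, 17, 21], right=[26]
  root=26; inorder splits into left=[], right=[]
  root=17; inorder splits into left=[3, 15], right=[21]
  root=21; inorder splits into left=[], right=[]
  root=3; inorder splits into left=[], right=[15]
  root=15; inorder splits into left=[], right=[]
Reconstructed level-order: [22, 17, 26, 3, 21, 15]


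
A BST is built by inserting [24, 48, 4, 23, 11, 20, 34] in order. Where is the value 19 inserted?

Starting tree (level order): [24, 4, 48, None, 23, 34, None, 11, None, None, None, None, 20]
Insertion path: 24 -> 4 -> 23 -> 11 -> 20
Result: insert 19 as left child of 20
Final tree (level order): [24, 4, 48, None, 23, 34, None, 11, None, None, None, None, 20, 19]


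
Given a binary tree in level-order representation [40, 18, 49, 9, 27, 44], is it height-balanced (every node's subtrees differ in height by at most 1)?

Tree (level-order array): [40, 18, 49, 9, 27, 44]
Definition: a tree is height-balanced if, at every node, |h(left) - h(right)| <= 1 (empty subtree has height -1).
Bottom-up per-node check:
  node 9: h_left=-1, h_right=-1, diff=0 [OK], height=0
  node 27: h_left=-1, h_right=-1, diff=0 [OK], height=0
  node 18: h_left=0, h_right=0, diff=0 [OK], height=1
  node 44: h_left=-1, h_right=-1, diff=0 [OK], height=0
  node 49: h_left=0, h_right=-1, diff=1 [OK], height=1
  node 40: h_left=1, h_right=1, diff=0 [OK], height=2
All nodes satisfy the balance condition.
Result: Balanced


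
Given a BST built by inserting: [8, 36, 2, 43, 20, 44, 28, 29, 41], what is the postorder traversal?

Tree insertion order: [8, 36, 2, 43, 20, 44, 28, 29, 41]
Tree (level-order array): [8, 2, 36, None, None, 20, 43, None, 28, 41, 44, None, 29]
Postorder traversal: [2, 29, 28, 20, 41, 44, 43, 36, 8]


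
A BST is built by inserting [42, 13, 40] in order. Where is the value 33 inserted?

Starting tree (level order): [42, 13, None, None, 40]
Insertion path: 42 -> 13 -> 40
Result: insert 33 as left child of 40
Final tree (level order): [42, 13, None, None, 40, 33]


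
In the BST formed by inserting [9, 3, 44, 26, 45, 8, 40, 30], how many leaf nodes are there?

Tree built from: [9, 3, 44, 26, 45, 8, 40, 30]
Tree (level-order array): [9, 3, 44, None, 8, 26, 45, None, None, None, 40, None, None, 30]
Rule: A leaf has 0 children.
Per-node child counts:
  node 9: 2 child(ren)
  node 3: 1 child(ren)
  node 8: 0 child(ren)
  node 44: 2 child(ren)
  node 26: 1 child(ren)
  node 40: 1 child(ren)
  node 30: 0 child(ren)
  node 45: 0 child(ren)
Matching nodes: [8, 30, 45]
Count of leaf nodes: 3


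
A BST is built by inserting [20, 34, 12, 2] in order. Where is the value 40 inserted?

Starting tree (level order): [20, 12, 34, 2]
Insertion path: 20 -> 34
Result: insert 40 as right child of 34
Final tree (level order): [20, 12, 34, 2, None, None, 40]


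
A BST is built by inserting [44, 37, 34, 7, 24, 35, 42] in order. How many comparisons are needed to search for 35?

Search path for 35: 44 -> 37 -> 34 -> 35
Found: True
Comparisons: 4


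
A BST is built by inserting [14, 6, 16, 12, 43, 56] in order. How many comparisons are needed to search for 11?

Search path for 11: 14 -> 6 -> 12
Found: False
Comparisons: 3


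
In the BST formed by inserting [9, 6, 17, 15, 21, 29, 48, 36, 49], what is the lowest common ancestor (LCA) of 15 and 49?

Tree insertion order: [9, 6, 17, 15, 21, 29, 48, 36, 49]
Tree (level-order array): [9, 6, 17, None, None, 15, 21, None, None, None, 29, None, 48, 36, 49]
In a BST, the LCA of p=15, q=49 is the first node v on the
root-to-leaf path with p <= v <= q (go left if both < v, right if both > v).
Walk from root:
  at 9: both 15 and 49 > 9, go right
  at 17: 15 <= 17 <= 49, this is the LCA
LCA = 17


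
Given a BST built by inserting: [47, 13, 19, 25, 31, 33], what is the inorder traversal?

Tree insertion order: [47, 13, 19, 25, 31, 33]
Tree (level-order array): [47, 13, None, None, 19, None, 25, None, 31, None, 33]
Inorder traversal: [13, 19, 25, 31, 33, 47]


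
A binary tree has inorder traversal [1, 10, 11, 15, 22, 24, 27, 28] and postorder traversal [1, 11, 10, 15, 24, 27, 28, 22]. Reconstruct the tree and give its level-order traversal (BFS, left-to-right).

Inorder:   [1, 10, 11, 15, 22, 24, 27, 28]
Postorder: [1, 11, 10, 15, 24, 27, 28, 22]
Algorithm: postorder visits root last, so walk postorder right-to-left;
each value is the root of the current inorder slice — split it at that
value, recurse on the right subtree first, then the left.
Recursive splits:
  root=22; inorder splits into left=[1, 10, 11, 15], right=[24, 27, 28]
  root=28; inorder splits into left=[24, 27], right=[]
  root=27; inorder splits into left=[24], right=[]
  root=24; inorder splits into left=[], right=[]
  root=15; inorder splits into left=[1, 10, 11], right=[]
  root=10; inorder splits into left=[1], right=[11]
  root=11; inorder splits into left=[], right=[]
  root=1; inorder splits into left=[], right=[]
Reconstructed level-order: [22, 15, 28, 10, 27, 1, 11, 24]


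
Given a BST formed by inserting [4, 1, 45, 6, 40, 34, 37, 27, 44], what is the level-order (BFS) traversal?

Tree insertion order: [4, 1, 45, 6, 40, 34, 37, 27, 44]
Tree (level-order array): [4, 1, 45, None, None, 6, None, None, 40, 34, 44, 27, 37]
BFS from the root, enqueuing left then right child of each popped node:
  queue [4] -> pop 4, enqueue [1, 45], visited so far: [4]
  queue [1, 45] -> pop 1, enqueue [none], visited so far: [4, 1]
  queue [45] -> pop 45, enqueue [6], visited so far: [4, 1, 45]
  queue [6] -> pop 6, enqueue [40], visited so far: [4, 1, 45, 6]
  queue [40] -> pop 40, enqueue [34, 44], visited so far: [4, 1, 45, 6, 40]
  queue [34, 44] -> pop 34, enqueue [27, 37], visited so far: [4, 1, 45, 6, 40, 34]
  queue [44, 27, 37] -> pop 44, enqueue [none], visited so far: [4, 1, 45, 6, 40, 34, 44]
  queue [27, 37] -> pop 27, enqueue [none], visited so far: [4, 1, 45, 6, 40, 34, 44, 27]
  queue [37] -> pop 37, enqueue [none], visited so far: [4, 1, 45, 6, 40, 34, 44, 27, 37]
Result: [4, 1, 45, 6, 40, 34, 44, 27, 37]


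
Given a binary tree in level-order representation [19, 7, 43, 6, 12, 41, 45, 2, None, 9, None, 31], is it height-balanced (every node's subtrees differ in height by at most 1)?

Tree (level-order array): [19, 7, 43, 6, 12, 41, 45, 2, None, 9, None, 31]
Definition: a tree is height-balanced if, at every node, |h(left) - h(right)| <= 1 (empty subtree has height -1).
Bottom-up per-node check:
  node 2: h_left=-1, h_right=-1, diff=0 [OK], height=0
  node 6: h_left=0, h_right=-1, diff=1 [OK], height=1
  node 9: h_left=-1, h_right=-1, diff=0 [OK], height=0
  node 12: h_left=0, h_right=-1, diff=1 [OK], height=1
  node 7: h_left=1, h_right=1, diff=0 [OK], height=2
  node 31: h_left=-1, h_right=-1, diff=0 [OK], height=0
  node 41: h_left=0, h_right=-1, diff=1 [OK], height=1
  node 45: h_left=-1, h_right=-1, diff=0 [OK], height=0
  node 43: h_left=1, h_right=0, diff=1 [OK], height=2
  node 19: h_left=2, h_right=2, diff=0 [OK], height=3
All nodes satisfy the balance condition.
Result: Balanced


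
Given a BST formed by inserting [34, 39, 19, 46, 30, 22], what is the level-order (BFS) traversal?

Tree insertion order: [34, 39, 19, 46, 30, 22]
Tree (level-order array): [34, 19, 39, None, 30, None, 46, 22]
BFS from the root, enqueuing left then right child of each popped node:
  queue [34] -> pop 34, enqueue [19, 39], visited so far: [34]
  queue [19, 39] -> pop 19, enqueue [30], visited so far: [34, 19]
  queue [39, 30] -> pop 39, enqueue [46], visited so far: [34, 19, 39]
  queue [30, 46] -> pop 30, enqueue [22], visited so far: [34, 19, 39, 30]
  queue [46, 22] -> pop 46, enqueue [none], visited so far: [34, 19, 39, 30, 46]
  queue [22] -> pop 22, enqueue [none], visited so far: [34, 19, 39, 30, 46, 22]
Result: [34, 19, 39, 30, 46, 22]


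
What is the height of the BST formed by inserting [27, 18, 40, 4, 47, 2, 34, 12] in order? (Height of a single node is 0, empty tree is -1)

Insertion order: [27, 18, 40, 4, 47, 2, 34, 12]
Tree (level-order array): [27, 18, 40, 4, None, 34, 47, 2, 12]
Compute height bottom-up (empty subtree = -1):
  height(2) = 1 + max(-1, -1) = 0
  height(12) = 1 + max(-1, -1) = 0
  height(4) = 1 + max(0, 0) = 1
  height(18) = 1 + max(1, -1) = 2
  height(34) = 1 + max(-1, -1) = 0
  height(47) = 1 + max(-1, -1) = 0
  height(40) = 1 + max(0, 0) = 1
  height(27) = 1 + max(2, 1) = 3
Height = 3


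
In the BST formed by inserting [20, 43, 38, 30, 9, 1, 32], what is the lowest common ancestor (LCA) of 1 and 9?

Tree insertion order: [20, 43, 38, 30, 9, 1, 32]
Tree (level-order array): [20, 9, 43, 1, None, 38, None, None, None, 30, None, None, 32]
In a BST, the LCA of p=1, q=9 is the first node v on the
root-to-leaf path with p <= v <= q (go left if both < v, right if both > v).
Walk from root:
  at 20: both 1 and 9 < 20, go left
  at 9: 1 <= 9 <= 9, this is the LCA
LCA = 9


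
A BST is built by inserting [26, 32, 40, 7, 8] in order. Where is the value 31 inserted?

Starting tree (level order): [26, 7, 32, None, 8, None, 40]
Insertion path: 26 -> 32
Result: insert 31 as left child of 32
Final tree (level order): [26, 7, 32, None, 8, 31, 40]


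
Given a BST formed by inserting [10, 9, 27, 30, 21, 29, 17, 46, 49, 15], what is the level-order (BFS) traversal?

Tree insertion order: [10, 9, 27, 30, 21, 29, 17, 46, 49, 15]
Tree (level-order array): [10, 9, 27, None, None, 21, 30, 17, None, 29, 46, 15, None, None, None, None, 49]
BFS from the root, enqueuing left then right child of each popped node:
  queue [10] -> pop 10, enqueue [9, 27], visited so far: [10]
  queue [9, 27] -> pop 9, enqueue [none], visited so far: [10, 9]
  queue [27] -> pop 27, enqueue [21, 30], visited so far: [10, 9, 27]
  queue [21, 30] -> pop 21, enqueue [17], visited so far: [10, 9, 27, 21]
  queue [30, 17] -> pop 30, enqueue [29, 46], visited so far: [10, 9, 27, 21, 30]
  queue [17, 29, 46] -> pop 17, enqueue [15], visited so far: [10, 9, 27, 21, 30, 17]
  queue [29, 46, 15] -> pop 29, enqueue [none], visited so far: [10, 9, 27, 21, 30, 17, 29]
  queue [46, 15] -> pop 46, enqueue [49], visited so far: [10, 9, 27, 21, 30, 17, 29, 46]
  queue [15, 49] -> pop 15, enqueue [none], visited so far: [10, 9, 27, 21, 30, 17, 29, 46, 15]
  queue [49] -> pop 49, enqueue [none], visited so far: [10, 9, 27, 21, 30, 17, 29, 46, 15, 49]
Result: [10, 9, 27, 21, 30, 17, 29, 46, 15, 49]


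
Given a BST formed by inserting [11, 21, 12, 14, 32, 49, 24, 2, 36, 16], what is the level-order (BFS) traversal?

Tree insertion order: [11, 21, 12, 14, 32, 49, 24, 2, 36, 16]
Tree (level-order array): [11, 2, 21, None, None, 12, 32, None, 14, 24, 49, None, 16, None, None, 36]
BFS from the root, enqueuing left then right child of each popped node:
  queue [11] -> pop 11, enqueue [2, 21], visited so far: [11]
  queue [2, 21] -> pop 2, enqueue [none], visited so far: [11, 2]
  queue [21] -> pop 21, enqueue [12, 32], visited so far: [11, 2, 21]
  queue [12, 32] -> pop 12, enqueue [14], visited so far: [11, 2, 21, 12]
  queue [32, 14] -> pop 32, enqueue [24, 49], visited so far: [11, 2, 21, 12, 32]
  queue [14, 24, 49] -> pop 14, enqueue [16], visited so far: [11, 2, 21, 12, 32, 14]
  queue [24, 49, 16] -> pop 24, enqueue [none], visited so far: [11, 2, 21, 12, 32, 14, 24]
  queue [49, 16] -> pop 49, enqueue [36], visited so far: [11, 2, 21, 12, 32, 14, 24, 49]
  queue [16, 36] -> pop 16, enqueue [none], visited so far: [11, 2, 21, 12, 32, 14, 24, 49, 16]
  queue [36] -> pop 36, enqueue [none], visited so far: [11, 2, 21, 12, 32, 14, 24, 49, 16, 36]
Result: [11, 2, 21, 12, 32, 14, 24, 49, 16, 36]


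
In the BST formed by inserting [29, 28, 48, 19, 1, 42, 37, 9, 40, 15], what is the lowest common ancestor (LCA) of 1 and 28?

Tree insertion order: [29, 28, 48, 19, 1, 42, 37, 9, 40, 15]
Tree (level-order array): [29, 28, 48, 19, None, 42, None, 1, None, 37, None, None, 9, None, 40, None, 15]
In a BST, the LCA of p=1, q=28 is the first node v on the
root-to-leaf path with p <= v <= q (go left if both < v, right if both > v).
Walk from root:
  at 29: both 1 and 28 < 29, go left
  at 28: 1 <= 28 <= 28, this is the LCA
LCA = 28


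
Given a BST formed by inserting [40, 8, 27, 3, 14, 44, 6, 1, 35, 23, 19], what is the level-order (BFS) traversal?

Tree insertion order: [40, 8, 27, 3, 14, 44, 6, 1, 35, 23, 19]
Tree (level-order array): [40, 8, 44, 3, 27, None, None, 1, 6, 14, 35, None, None, None, None, None, 23, None, None, 19]
BFS from the root, enqueuing left then right child of each popped node:
  queue [40] -> pop 40, enqueue [8, 44], visited so far: [40]
  queue [8, 44] -> pop 8, enqueue [3, 27], visited so far: [40, 8]
  queue [44, 3, 27] -> pop 44, enqueue [none], visited so far: [40, 8, 44]
  queue [3, 27] -> pop 3, enqueue [1, 6], visited so far: [40, 8, 44, 3]
  queue [27, 1, 6] -> pop 27, enqueue [14, 35], visited so far: [40, 8, 44, 3, 27]
  queue [1, 6, 14, 35] -> pop 1, enqueue [none], visited so far: [40, 8, 44, 3, 27, 1]
  queue [6, 14, 35] -> pop 6, enqueue [none], visited so far: [40, 8, 44, 3, 27, 1, 6]
  queue [14, 35] -> pop 14, enqueue [23], visited so far: [40, 8, 44, 3, 27, 1, 6, 14]
  queue [35, 23] -> pop 35, enqueue [none], visited so far: [40, 8, 44, 3, 27, 1, 6, 14, 35]
  queue [23] -> pop 23, enqueue [19], visited so far: [40, 8, 44, 3, 27, 1, 6, 14, 35, 23]
  queue [19] -> pop 19, enqueue [none], visited so far: [40, 8, 44, 3, 27, 1, 6, 14, 35, 23, 19]
Result: [40, 8, 44, 3, 27, 1, 6, 14, 35, 23, 19]


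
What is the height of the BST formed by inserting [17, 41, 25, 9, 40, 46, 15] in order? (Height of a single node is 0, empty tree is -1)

Insertion order: [17, 41, 25, 9, 40, 46, 15]
Tree (level-order array): [17, 9, 41, None, 15, 25, 46, None, None, None, 40]
Compute height bottom-up (empty subtree = -1):
  height(15) = 1 + max(-1, -1) = 0
  height(9) = 1 + max(-1, 0) = 1
  height(40) = 1 + max(-1, -1) = 0
  height(25) = 1 + max(-1, 0) = 1
  height(46) = 1 + max(-1, -1) = 0
  height(41) = 1 + max(1, 0) = 2
  height(17) = 1 + max(1, 2) = 3
Height = 3


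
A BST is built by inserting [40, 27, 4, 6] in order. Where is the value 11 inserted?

Starting tree (level order): [40, 27, None, 4, None, None, 6]
Insertion path: 40 -> 27 -> 4 -> 6
Result: insert 11 as right child of 6
Final tree (level order): [40, 27, None, 4, None, None, 6, None, 11]


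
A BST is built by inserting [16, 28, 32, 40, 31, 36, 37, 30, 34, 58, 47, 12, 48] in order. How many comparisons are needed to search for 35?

Search path for 35: 16 -> 28 -> 32 -> 40 -> 36 -> 34
Found: False
Comparisons: 6


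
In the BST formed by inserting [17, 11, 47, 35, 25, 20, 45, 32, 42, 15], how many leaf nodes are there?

Tree built from: [17, 11, 47, 35, 25, 20, 45, 32, 42, 15]
Tree (level-order array): [17, 11, 47, None, 15, 35, None, None, None, 25, 45, 20, 32, 42]
Rule: A leaf has 0 children.
Per-node child counts:
  node 17: 2 child(ren)
  node 11: 1 child(ren)
  node 15: 0 child(ren)
  node 47: 1 child(ren)
  node 35: 2 child(ren)
  node 25: 2 child(ren)
  node 20: 0 child(ren)
  node 32: 0 child(ren)
  node 45: 1 child(ren)
  node 42: 0 child(ren)
Matching nodes: [15, 20, 32, 42]
Count of leaf nodes: 4


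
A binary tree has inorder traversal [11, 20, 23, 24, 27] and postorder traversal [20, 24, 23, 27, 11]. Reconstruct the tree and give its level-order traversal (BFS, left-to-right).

Inorder:   [11, 20, 23, 24, 27]
Postorder: [20, 24, 23, 27, 11]
Algorithm: postorder visits root last, so walk postorder right-to-left;
each value is the root of the current inorder slice — split it at that
value, recurse on the right subtree first, then the left.
Recursive splits:
  root=11; inorder splits into left=[], right=[20, 23, 24, 27]
  root=27; inorder splits into left=[20, 23, 24], right=[]
  root=23; inorder splits into left=[20], right=[24]
  root=24; inorder splits into left=[], right=[]
  root=20; inorder splits into left=[], right=[]
Reconstructed level-order: [11, 27, 23, 20, 24]


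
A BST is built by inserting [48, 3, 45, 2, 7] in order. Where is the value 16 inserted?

Starting tree (level order): [48, 3, None, 2, 45, None, None, 7]
Insertion path: 48 -> 3 -> 45 -> 7
Result: insert 16 as right child of 7
Final tree (level order): [48, 3, None, 2, 45, None, None, 7, None, None, 16]


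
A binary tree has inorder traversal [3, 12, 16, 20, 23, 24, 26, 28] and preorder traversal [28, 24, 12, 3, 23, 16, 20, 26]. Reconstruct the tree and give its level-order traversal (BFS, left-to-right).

Inorder:  [3, 12, 16, 20, 23, 24, 26, 28]
Preorder: [28, 24, 12, 3, 23, 16, 20, 26]
Algorithm: preorder visits root first, so consume preorder in order;
for each root, split the current inorder slice at that value into
left-subtree inorder and right-subtree inorder, then recurse.
Recursive splits:
  root=28; inorder splits into left=[3, 12, 16, 20, 23, 24, 26], right=[]
  root=24; inorder splits into left=[3, 12, 16, 20, 23], right=[26]
  root=12; inorder splits into left=[3], right=[16, 20, 23]
  root=3; inorder splits into left=[], right=[]
  root=23; inorder splits into left=[16, 20], right=[]
  root=16; inorder splits into left=[], right=[20]
  root=20; inorder splits into left=[], right=[]
  root=26; inorder splits into left=[], right=[]
Reconstructed level-order: [28, 24, 12, 26, 3, 23, 16, 20]


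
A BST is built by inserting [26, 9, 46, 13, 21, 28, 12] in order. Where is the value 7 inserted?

Starting tree (level order): [26, 9, 46, None, 13, 28, None, 12, 21]
Insertion path: 26 -> 9
Result: insert 7 as left child of 9
Final tree (level order): [26, 9, 46, 7, 13, 28, None, None, None, 12, 21]


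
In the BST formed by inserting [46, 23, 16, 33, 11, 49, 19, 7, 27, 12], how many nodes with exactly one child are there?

Tree built from: [46, 23, 16, 33, 11, 49, 19, 7, 27, 12]
Tree (level-order array): [46, 23, 49, 16, 33, None, None, 11, 19, 27, None, 7, 12]
Rule: These are nodes with exactly 1 non-null child.
Per-node child counts:
  node 46: 2 child(ren)
  node 23: 2 child(ren)
  node 16: 2 child(ren)
  node 11: 2 child(ren)
  node 7: 0 child(ren)
  node 12: 0 child(ren)
  node 19: 0 child(ren)
  node 33: 1 child(ren)
  node 27: 0 child(ren)
  node 49: 0 child(ren)
Matching nodes: [33]
Count of nodes with exactly one child: 1


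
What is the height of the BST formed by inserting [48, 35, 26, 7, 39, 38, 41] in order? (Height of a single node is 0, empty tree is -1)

Insertion order: [48, 35, 26, 7, 39, 38, 41]
Tree (level-order array): [48, 35, None, 26, 39, 7, None, 38, 41]
Compute height bottom-up (empty subtree = -1):
  height(7) = 1 + max(-1, -1) = 0
  height(26) = 1 + max(0, -1) = 1
  height(38) = 1 + max(-1, -1) = 0
  height(41) = 1 + max(-1, -1) = 0
  height(39) = 1 + max(0, 0) = 1
  height(35) = 1 + max(1, 1) = 2
  height(48) = 1 + max(2, -1) = 3
Height = 3


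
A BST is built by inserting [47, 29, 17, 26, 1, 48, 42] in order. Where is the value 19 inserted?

Starting tree (level order): [47, 29, 48, 17, 42, None, None, 1, 26]
Insertion path: 47 -> 29 -> 17 -> 26
Result: insert 19 as left child of 26
Final tree (level order): [47, 29, 48, 17, 42, None, None, 1, 26, None, None, None, None, 19]


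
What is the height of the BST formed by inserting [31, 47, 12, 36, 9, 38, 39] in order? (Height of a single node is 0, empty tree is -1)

Insertion order: [31, 47, 12, 36, 9, 38, 39]
Tree (level-order array): [31, 12, 47, 9, None, 36, None, None, None, None, 38, None, 39]
Compute height bottom-up (empty subtree = -1):
  height(9) = 1 + max(-1, -1) = 0
  height(12) = 1 + max(0, -1) = 1
  height(39) = 1 + max(-1, -1) = 0
  height(38) = 1 + max(-1, 0) = 1
  height(36) = 1 + max(-1, 1) = 2
  height(47) = 1 + max(2, -1) = 3
  height(31) = 1 + max(1, 3) = 4
Height = 4


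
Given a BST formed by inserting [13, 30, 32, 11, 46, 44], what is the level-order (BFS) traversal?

Tree insertion order: [13, 30, 32, 11, 46, 44]
Tree (level-order array): [13, 11, 30, None, None, None, 32, None, 46, 44]
BFS from the root, enqueuing left then right child of each popped node:
  queue [13] -> pop 13, enqueue [11, 30], visited so far: [13]
  queue [11, 30] -> pop 11, enqueue [none], visited so far: [13, 11]
  queue [30] -> pop 30, enqueue [32], visited so far: [13, 11, 30]
  queue [32] -> pop 32, enqueue [46], visited so far: [13, 11, 30, 32]
  queue [46] -> pop 46, enqueue [44], visited so far: [13, 11, 30, 32, 46]
  queue [44] -> pop 44, enqueue [none], visited so far: [13, 11, 30, 32, 46, 44]
Result: [13, 11, 30, 32, 46, 44]


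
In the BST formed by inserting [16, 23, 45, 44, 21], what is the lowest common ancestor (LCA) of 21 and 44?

Tree insertion order: [16, 23, 45, 44, 21]
Tree (level-order array): [16, None, 23, 21, 45, None, None, 44]
In a BST, the LCA of p=21, q=44 is the first node v on the
root-to-leaf path with p <= v <= q (go left if both < v, right if both > v).
Walk from root:
  at 16: both 21 and 44 > 16, go right
  at 23: 21 <= 23 <= 44, this is the LCA
LCA = 23


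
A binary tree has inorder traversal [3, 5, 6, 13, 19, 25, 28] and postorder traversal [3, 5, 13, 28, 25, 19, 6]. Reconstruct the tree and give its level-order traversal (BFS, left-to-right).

Inorder:   [3, 5, 6, 13, 19, 25, 28]
Postorder: [3, 5, 13, 28, 25, 19, 6]
Algorithm: postorder visits root last, so walk postorder right-to-left;
each value is the root of the current inorder slice — split it at that
value, recurse on the right subtree first, then the left.
Recursive splits:
  root=6; inorder splits into left=[3, 5], right=[13, 19, 25, 28]
  root=19; inorder splits into left=[13], right=[25, 28]
  root=25; inorder splits into left=[], right=[28]
  root=28; inorder splits into left=[], right=[]
  root=13; inorder splits into left=[], right=[]
  root=5; inorder splits into left=[3], right=[]
  root=3; inorder splits into left=[], right=[]
Reconstructed level-order: [6, 5, 19, 3, 13, 25, 28]


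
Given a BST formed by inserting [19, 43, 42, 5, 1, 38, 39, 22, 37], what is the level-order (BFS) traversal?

Tree insertion order: [19, 43, 42, 5, 1, 38, 39, 22, 37]
Tree (level-order array): [19, 5, 43, 1, None, 42, None, None, None, 38, None, 22, 39, None, 37]
BFS from the root, enqueuing left then right child of each popped node:
  queue [19] -> pop 19, enqueue [5, 43], visited so far: [19]
  queue [5, 43] -> pop 5, enqueue [1], visited so far: [19, 5]
  queue [43, 1] -> pop 43, enqueue [42], visited so far: [19, 5, 43]
  queue [1, 42] -> pop 1, enqueue [none], visited so far: [19, 5, 43, 1]
  queue [42] -> pop 42, enqueue [38], visited so far: [19, 5, 43, 1, 42]
  queue [38] -> pop 38, enqueue [22, 39], visited so far: [19, 5, 43, 1, 42, 38]
  queue [22, 39] -> pop 22, enqueue [37], visited so far: [19, 5, 43, 1, 42, 38, 22]
  queue [39, 37] -> pop 39, enqueue [none], visited so far: [19, 5, 43, 1, 42, 38, 22, 39]
  queue [37] -> pop 37, enqueue [none], visited so far: [19, 5, 43, 1, 42, 38, 22, 39, 37]
Result: [19, 5, 43, 1, 42, 38, 22, 39, 37]


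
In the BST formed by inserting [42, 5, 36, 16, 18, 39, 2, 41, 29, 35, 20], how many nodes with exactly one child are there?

Tree built from: [42, 5, 36, 16, 18, 39, 2, 41, 29, 35, 20]
Tree (level-order array): [42, 5, None, 2, 36, None, None, 16, 39, None, 18, None, 41, None, 29, None, None, 20, 35]
Rule: These are nodes with exactly 1 non-null child.
Per-node child counts:
  node 42: 1 child(ren)
  node 5: 2 child(ren)
  node 2: 0 child(ren)
  node 36: 2 child(ren)
  node 16: 1 child(ren)
  node 18: 1 child(ren)
  node 29: 2 child(ren)
  node 20: 0 child(ren)
  node 35: 0 child(ren)
  node 39: 1 child(ren)
  node 41: 0 child(ren)
Matching nodes: [42, 16, 18, 39]
Count of nodes with exactly one child: 4


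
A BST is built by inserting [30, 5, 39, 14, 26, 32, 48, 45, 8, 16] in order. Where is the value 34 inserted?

Starting tree (level order): [30, 5, 39, None, 14, 32, 48, 8, 26, None, None, 45, None, None, None, 16]
Insertion path: 30 -> 39 -> 32
Result: insert 34 as right child of 32
Final tree (level order): [30, 5, 39, None, 14, 32, 48, 8, 26, None, 34, 45, None, None, None, 16]


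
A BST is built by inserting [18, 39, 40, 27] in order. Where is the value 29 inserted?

Starting tree (level order): [18, None, 39, 27, 40]
Insertion path: 18 -> 39 -> 27
Result: insert 29 as right child of 27
Final tree (level order): [18, None, 39, 27, 40, None, 29]


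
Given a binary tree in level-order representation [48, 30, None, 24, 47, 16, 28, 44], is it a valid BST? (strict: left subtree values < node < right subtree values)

Level-order array: [48, 30, None, 24, 47, 16, 28, 44]
Validate using subtree bounds (lo, hi): at each node, require lo < value < hi,
then recurse left with hi=value and right with lo=value.
Preorder trace (stopping at first violation):
  at node 48 with bounds (-inf, +inf): OK
  at node 30 with bounds (-inf, 48): OK
  at node 24 with bounds (-inf, 30): OK
  at node 16 with bounds (-inf, 24): OK
  at node 28 with bounds (24, 30): OK
  at node 47 with bounds (30, 48): OK
  at node 44 with bounds (30, 47): OK
No violation found at any node.
Result: Valid BST


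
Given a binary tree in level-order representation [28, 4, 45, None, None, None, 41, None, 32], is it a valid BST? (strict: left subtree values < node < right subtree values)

Level-order array: [28, 4, 45, None, None, None, 41, None, 32]
Validate using subtree bounds (lo, hi): at each node, require lo < value < hi,
then recurse left with hi=value and right with lo=value.
Preorder trace (stopping at first violation):
  at node 28 with bounds (-inf, +inf): OK
  at node 4 with bounds (-inf, 28): OK
  at node 45 with bounds (28, +inf): OK
  at node 41 with bounds (45, +inf): VIOLATION
Node 41 violates its bound: not (45 < 41 < +inf).
Result: Not a valid BST


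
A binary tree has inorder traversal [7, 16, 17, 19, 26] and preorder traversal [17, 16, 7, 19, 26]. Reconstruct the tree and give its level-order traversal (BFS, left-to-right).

Inorder:  [7, 16, 17, 19, 26]
Preorder: [17, 16, 7, 19, 26]
Algorithm: preorder visits root first, so consume preorder in order;
for each root, split the current inorder slice at that value into
left-subtree inorder and right-subtree inorder, then recurse.
Recursive splits:
  root=17; inorder splits into left=[7, 16], right=[19, 26]
  root=16; inorder splits into left=[7], right=[]
  root=7; inorder splits into left=[], right=[]
  root=19; inorder splits into left=[], right=[26]
  root=26; inorder splits into left=[], right=[]
Reconstructed level-order: [17, 16, 19, 7, 26]


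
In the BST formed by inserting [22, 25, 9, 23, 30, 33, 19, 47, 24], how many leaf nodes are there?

Tree built from: [22, 25, 9, 23, 30, 33, 19, 47, 24]
Tree (level-order array): [22, 9, 25, None, 19, 23, 30, None, None, None, 24, None, 33, None, None, None, 47]
Rule: A leaf has 0 children.
Per-node child counts:
  node 22: 2 child(ren)
  node 9: 1 child(ren)
  node 19: 0 child(ren)
  node 25: 2 child(ren)
  node 23: 1 child(ren)
  node 24: 0 child(ren)
  node 30: 1 child(ren)
  node 33: 1 child(ren)
  node 47: 0 child(ren)
Matching nodes: [19, 24, 47]
Count of leaf nodes: 3


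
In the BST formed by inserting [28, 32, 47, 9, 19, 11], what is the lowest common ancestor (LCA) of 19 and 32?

Tree insertion order: [28, 32, 47, 9, 19, 11]
Tree (level-order array): [28, 9, 32, None, 19, None, 47, 11]
In a BST, the LCA of p=19, q=32 is the first node v on the
root-to-leaf path with p <= v <= q (go left if both < v, right if both > v).
Walk from root:
  at 28: 19 <= 28 <= 32, this is the LCA
LCA = 28


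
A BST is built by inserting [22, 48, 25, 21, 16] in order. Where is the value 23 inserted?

Starting tree (level order): [22, 21, 48, 16, None, 25]
Insertion path: 22 -> 48 -> 25
Result: insert 23 as left child of 25
Final tree (level order): [22, 21, 48, 16, None, 25, None, None, None, 23]


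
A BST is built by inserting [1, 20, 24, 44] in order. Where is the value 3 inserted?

Starting tree (level order): [1, None, 20, None, 24, None, 44]
Insertion path: 1 -> 20
Result: insert 3 as left child of 20
Final tree (level order): [1, None, 20, 3, 24, None, None, None, 44]


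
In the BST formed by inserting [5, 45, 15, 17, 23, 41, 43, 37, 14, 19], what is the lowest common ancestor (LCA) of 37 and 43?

Tree insertion order: [5, 45, 15, 17, 23, 41, 43, 37, 14, 19]
Tree (level-order array): [5, None, 45, 15, None, 14, 17, None, None, None, 23, 19, 41, None, None, 37, 43]
In a BST, the LCA of p=37, q=43 is the first node v on the
root-to-leaf path with p <= v <= q (go left if both < v, right if both > v).
Walk from root:
  at 5: both 37 and 43 > 5, go right
  at 45: both 37 and 43 < 45, go left
  at 15: both 37 and 43 > 15, go right
  at 17: both 37 and 43 > 17, go right
  at 23: both 37 and 43 > 23, go right
  at 41: 37 <= 41 <= 43, this is the LCA
LCA = 41


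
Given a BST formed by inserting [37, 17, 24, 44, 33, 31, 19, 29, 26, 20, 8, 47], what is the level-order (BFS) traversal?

Tree insertion order: [37, 17, 24, 44, 33, 31, 19, 29, 26, 20, 8, 47]
Tree (level-order array): [37, 17, 44, 8, 24, None, 47, None, None, 19, 33, None, None, None, 20, 31, None, None, None, 29, None, 26]
BFS from the root, enqueuing left then right child of each popped node:
  queue [37] -> pop 37, enqueue [17, 44], visited so far: [37]
  queue [17, 44] -> pop 17, enqueue [8, 24], visited so far: [37, 17]
  queue [44, 8, 24] -> pop 44, enqueue [47], visited so far: [37, 17, 44]
  queue [8, 24, 47] -> pop 8, enqueue [none], visited so far: [37, 17, 44, 8]
  queue [24, 47] -> pop 24, enqueue [19, 33], visited so far: [37, 17, 44, 8, 24]
  queue [47, 19, 33] -> pop 47, enqueue [none], visited so far: [37, 17, 44, 8, 24, 47]
  queue [19, 33] -> pop 19, enqueue [20], visited so far: [37, 17, 44, 8, 24, 47, 19]
  queue [33, 20] -> pop 33, enqueue [31], visited so far: [37, 17, 44, 8, 24, 47, 19, 33]
  queue [20, 31] -> pop 20, enqueue [none], visited so far: [37, 17, 44, 8, 24, 47, 19, 33, 20]
  queue [31] -> pop 31, enqueue [29], visited so far: [37, 17, 44, 8, 24, 47, 19, 33, 20, 31]
  queue [29] -> pop 29, enqueue [26], visited so far: [37, 17, 44, 8, 24, 47, 19, 33, 20, 31, 29]
  queue [26] -> pop 26, enqueue [none], visited so far: [37, 17, 44, 8, 24, 47, 19, 33, 20, 31, 29, 26]
Result: [37, 17, 44, 8, 24, 47, 19, 33, 20, 31, 29, 26]


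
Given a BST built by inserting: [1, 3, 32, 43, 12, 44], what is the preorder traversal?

Tree insertion order: [1, 3, 32, 43, 12, 44]
Tree (level-order array): [1, None, 3, None, 32, 12, 43, None, None, None, 44]
Preorder traversal: [1, 3, 32, 12, 43, 44]


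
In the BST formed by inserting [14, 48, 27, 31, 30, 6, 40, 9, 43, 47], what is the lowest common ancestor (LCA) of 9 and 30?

Tree insertion order: [14, 48, 27, 31, 30, 6, 40, 9, 43, 47]
Tree (level-order array): [14, 6, 48, None, 9, 27, None, None, None, None, 31, 30, 40, None, None, None, 43, None, 47]
In a BST, the LCA of p=9, q=30 is the first node v on the
root-to-leaf path with p <= v <= q (go left if both < v, right if both > v).
Walk from root:
  at 14: 9 <= 14 <= 30, this is the LCA
LCA = 14


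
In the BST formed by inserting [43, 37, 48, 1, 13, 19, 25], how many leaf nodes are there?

Tree built from: [43, 37, 48, 1, 13, 19, 25]
Tree (level-order array): [43, 37, 48, 1, None, None, None, None, 13, None, 19, None, 25]
Rule: A leaf has 0 children.
Per-node child counts:
  node 43: 2 child(ren)
  node 37: 1 child(ren)
  node 1: 1 child(ren)
  node 13: 1 child(ren)
  node 19: 1 child(ren)
  node 25: 0 child(ren)
  node 48: 0 child(ren)
Matching nodes: [25, 48]
Count of leaf nodes: 2
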